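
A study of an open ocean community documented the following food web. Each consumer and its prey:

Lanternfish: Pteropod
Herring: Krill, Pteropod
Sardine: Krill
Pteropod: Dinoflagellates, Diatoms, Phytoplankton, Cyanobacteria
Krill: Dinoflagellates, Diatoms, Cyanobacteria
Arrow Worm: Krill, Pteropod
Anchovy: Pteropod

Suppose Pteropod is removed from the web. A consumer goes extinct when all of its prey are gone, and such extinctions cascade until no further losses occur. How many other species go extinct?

2

Remove Pteropod.
Round 1: Lanternfish (all prey gone), Anchovy (all prey gone) → extinct.
No further losses. Total secondary extinctions: 2.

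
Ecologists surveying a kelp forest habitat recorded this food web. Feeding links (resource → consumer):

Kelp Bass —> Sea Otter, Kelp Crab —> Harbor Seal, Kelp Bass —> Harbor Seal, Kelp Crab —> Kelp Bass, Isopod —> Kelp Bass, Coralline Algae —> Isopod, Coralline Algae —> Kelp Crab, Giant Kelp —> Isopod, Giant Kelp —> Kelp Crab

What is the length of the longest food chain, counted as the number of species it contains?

One longest chain: Giant Kelp → Kelp Crab → Kelp Bass → Sea Otter.
It has 4 species and 3 links.

4 species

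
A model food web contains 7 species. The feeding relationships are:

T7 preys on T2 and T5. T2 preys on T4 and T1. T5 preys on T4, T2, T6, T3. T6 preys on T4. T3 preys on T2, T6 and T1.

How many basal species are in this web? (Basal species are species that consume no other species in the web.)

Basal species (no prey listed): T1, T4.
Count: 2.

2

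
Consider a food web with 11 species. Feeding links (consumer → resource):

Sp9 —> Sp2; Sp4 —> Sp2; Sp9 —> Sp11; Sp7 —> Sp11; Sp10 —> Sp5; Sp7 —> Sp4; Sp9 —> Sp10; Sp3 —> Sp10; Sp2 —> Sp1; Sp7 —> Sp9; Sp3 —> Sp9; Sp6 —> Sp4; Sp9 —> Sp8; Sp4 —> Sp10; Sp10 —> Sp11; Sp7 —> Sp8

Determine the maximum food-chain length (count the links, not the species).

3 links

One longest chain: Sp11 → Sp10 → Sp9 → Sp3.
It has 4 species and 3 links.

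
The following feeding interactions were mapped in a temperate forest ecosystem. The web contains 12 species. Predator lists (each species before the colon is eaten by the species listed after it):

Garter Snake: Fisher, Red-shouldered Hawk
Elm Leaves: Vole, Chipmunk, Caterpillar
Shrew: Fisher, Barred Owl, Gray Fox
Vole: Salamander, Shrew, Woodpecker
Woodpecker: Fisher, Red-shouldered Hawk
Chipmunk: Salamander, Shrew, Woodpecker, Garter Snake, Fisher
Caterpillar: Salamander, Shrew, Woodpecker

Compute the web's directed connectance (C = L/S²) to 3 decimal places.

The web has S = 12 species and L = 21 feeding links.
C = L / S² = 21 / 144 = 0.1458 ≈ 0.146.

C = 0.146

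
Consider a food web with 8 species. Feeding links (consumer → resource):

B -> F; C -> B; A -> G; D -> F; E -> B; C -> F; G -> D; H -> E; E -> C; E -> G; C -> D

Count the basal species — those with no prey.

Basal species (no prey listed): F.
Count: 1.

1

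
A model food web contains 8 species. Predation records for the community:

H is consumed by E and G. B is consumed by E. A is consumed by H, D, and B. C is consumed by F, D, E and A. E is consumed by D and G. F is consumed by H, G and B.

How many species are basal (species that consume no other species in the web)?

1

Basal species (no prey listed): C.
Count: 1.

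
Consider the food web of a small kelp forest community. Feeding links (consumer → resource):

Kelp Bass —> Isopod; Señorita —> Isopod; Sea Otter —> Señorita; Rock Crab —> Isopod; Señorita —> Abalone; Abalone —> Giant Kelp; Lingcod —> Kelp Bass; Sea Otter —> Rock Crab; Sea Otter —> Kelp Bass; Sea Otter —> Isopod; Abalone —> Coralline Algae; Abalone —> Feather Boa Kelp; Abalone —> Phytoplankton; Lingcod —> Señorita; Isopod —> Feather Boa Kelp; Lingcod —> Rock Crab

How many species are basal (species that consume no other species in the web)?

4

Basal species (no prey listed): Giant Kelp, Feather Boa Kelp, Coralline Algae, Phytoplankton.
Count: 4.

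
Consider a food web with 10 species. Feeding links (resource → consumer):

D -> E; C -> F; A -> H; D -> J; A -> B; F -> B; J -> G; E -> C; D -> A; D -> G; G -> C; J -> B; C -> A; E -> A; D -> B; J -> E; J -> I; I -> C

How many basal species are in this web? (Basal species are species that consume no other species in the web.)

Basal species (no prey listed): D.
Count: 1.

1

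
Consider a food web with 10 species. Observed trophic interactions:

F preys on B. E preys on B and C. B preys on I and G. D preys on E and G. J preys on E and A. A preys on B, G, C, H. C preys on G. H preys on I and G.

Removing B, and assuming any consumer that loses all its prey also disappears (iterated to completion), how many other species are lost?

1

Remove B.
Round 1: F (all prey gone) → extinct.
No further losses. Total secondary extinctions: 1.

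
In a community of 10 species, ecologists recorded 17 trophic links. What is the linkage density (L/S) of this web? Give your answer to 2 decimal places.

There are L = 17 links among S = 10 species.
L/S = 17/10 = 1.7000 ≈ 1.70.

L/S = 1.70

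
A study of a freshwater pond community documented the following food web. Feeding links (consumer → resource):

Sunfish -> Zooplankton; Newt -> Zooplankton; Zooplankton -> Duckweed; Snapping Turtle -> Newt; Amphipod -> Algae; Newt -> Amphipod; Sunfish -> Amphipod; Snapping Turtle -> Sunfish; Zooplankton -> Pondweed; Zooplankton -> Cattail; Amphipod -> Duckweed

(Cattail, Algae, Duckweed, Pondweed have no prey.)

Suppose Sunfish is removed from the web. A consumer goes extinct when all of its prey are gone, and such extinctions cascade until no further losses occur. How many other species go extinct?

0

Remove Sunfish.
Every predator of it retains at least one other prey: Snapping Turtle still has Newt.
No consumer loses all prey, so no secondary extinctions occur.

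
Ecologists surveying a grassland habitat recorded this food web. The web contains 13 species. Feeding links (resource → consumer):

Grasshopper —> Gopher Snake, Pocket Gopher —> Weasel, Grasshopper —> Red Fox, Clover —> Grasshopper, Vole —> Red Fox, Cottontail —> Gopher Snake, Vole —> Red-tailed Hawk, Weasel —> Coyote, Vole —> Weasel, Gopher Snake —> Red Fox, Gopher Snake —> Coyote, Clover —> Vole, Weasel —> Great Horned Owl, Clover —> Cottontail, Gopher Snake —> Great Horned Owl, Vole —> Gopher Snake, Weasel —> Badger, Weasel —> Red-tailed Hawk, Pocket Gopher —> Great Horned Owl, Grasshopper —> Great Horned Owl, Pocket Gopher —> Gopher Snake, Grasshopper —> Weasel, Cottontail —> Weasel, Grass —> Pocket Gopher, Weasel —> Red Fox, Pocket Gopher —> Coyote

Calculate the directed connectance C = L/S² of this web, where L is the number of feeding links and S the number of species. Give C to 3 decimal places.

The web has S = 13 species and L = 26 feeding links.
C = L / S² = 26 / 169 = 0.1538 ≈ 0.154.

C = 0.154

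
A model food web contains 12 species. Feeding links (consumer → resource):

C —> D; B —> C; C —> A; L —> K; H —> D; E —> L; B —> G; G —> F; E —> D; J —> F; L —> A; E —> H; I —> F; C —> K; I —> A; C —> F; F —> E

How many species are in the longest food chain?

One longest chain: D → H → E → F → G → B.
It has 6 species and 5 links.

6 species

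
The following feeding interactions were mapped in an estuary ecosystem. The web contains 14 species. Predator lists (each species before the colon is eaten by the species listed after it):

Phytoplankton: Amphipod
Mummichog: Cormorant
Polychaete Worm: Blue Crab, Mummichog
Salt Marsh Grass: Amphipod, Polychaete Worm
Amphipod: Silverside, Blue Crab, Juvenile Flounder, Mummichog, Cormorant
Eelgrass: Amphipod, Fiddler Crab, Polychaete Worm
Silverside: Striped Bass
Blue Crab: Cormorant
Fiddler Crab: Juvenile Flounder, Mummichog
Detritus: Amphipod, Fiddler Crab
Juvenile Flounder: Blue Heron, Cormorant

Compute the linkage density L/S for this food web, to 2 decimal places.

There are L = 22 links among S = 14 species.
L/S = 22/14 = 1.5714 ≈ 1.57.

L/S = 1.57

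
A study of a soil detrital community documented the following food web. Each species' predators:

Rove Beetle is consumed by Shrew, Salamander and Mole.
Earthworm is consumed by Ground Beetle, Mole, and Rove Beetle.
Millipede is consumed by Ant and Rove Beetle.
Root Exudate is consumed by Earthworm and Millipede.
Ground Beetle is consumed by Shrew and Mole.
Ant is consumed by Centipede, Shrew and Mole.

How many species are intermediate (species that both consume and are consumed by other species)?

5

Intermediate species (has both prey and predators): Earthworm, Millipede, Rove Beetle, Ant, Ground Beetle.
Count: 5.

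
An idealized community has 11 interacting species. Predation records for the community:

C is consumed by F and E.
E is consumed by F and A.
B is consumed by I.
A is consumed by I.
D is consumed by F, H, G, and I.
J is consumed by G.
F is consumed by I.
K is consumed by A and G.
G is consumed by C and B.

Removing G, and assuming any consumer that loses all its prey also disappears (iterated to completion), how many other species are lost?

3

Remove G.
Round 1: C (all prey gone), B (all prey gone) → extinct.
Round 2: E (all prey gone) → extinct.
No further losses. Total secondary extinctions: 3.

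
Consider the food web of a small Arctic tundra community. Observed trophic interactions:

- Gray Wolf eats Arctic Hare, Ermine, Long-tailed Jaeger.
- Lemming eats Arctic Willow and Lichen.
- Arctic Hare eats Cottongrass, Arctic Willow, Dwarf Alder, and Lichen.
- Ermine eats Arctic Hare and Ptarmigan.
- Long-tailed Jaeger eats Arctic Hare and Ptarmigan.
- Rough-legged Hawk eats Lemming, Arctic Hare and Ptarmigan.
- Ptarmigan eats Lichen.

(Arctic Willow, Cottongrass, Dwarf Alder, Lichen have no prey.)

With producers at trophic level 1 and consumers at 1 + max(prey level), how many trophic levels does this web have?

4

Producers (level 1): Arctic Willow, Cottongrass, Dwarf Alder, Lichen.
Arctic Willow → Arctic Hare → Long-tailed Jaeger → Gray Wolf gives Gray Wolf level 4.
No species has a prey at level 4, so no species reaches level 5.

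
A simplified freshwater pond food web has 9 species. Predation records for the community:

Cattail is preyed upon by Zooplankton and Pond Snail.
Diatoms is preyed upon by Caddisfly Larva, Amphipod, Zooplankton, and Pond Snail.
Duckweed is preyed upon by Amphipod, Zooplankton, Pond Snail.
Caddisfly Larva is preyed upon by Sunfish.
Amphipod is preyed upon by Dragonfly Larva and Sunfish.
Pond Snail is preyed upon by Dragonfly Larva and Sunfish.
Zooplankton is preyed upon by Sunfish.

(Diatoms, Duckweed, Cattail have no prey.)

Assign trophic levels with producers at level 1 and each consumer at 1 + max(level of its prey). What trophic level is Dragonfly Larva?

Trophic level 3

Diatoms is a producer → level 1.
Amphipod eats Diatoms (level 1); other prey at levels: Duckweed 1 → level 2.
Dragonfly Larva eats Amphipod (level 2); other prey at levels: Pond Snail 2 → level 3.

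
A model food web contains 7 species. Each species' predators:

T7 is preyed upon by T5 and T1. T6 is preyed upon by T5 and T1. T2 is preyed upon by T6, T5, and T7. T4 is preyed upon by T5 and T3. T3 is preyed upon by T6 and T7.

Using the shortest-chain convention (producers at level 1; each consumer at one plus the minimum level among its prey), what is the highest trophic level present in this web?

3

Producers (level 1): T2, T4.
Following each consumer down to its lowest-level prey: T2 → T6 → T1 (levels 1 through 3).
All prey of T1 (T6 2, T7 2) are at level 2 or above, so T1 is at level 1 + 2 = 3.
Every consumer has at least one prey at level 2 or below, so none exceeds level 3.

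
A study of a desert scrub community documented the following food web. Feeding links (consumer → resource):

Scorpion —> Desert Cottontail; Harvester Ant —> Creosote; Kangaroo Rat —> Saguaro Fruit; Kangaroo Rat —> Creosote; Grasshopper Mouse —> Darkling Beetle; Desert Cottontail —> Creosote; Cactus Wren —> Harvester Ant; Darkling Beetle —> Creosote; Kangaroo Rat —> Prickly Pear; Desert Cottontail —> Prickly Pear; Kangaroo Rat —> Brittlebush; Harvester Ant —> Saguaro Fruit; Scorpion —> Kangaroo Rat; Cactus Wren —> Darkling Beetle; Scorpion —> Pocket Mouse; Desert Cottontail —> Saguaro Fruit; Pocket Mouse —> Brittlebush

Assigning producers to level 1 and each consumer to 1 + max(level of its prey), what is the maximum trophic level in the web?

3

Producers (level 1): Creosote, Saguaro Fruit, Brittlebush, Prickly Pear.
Creosote → Darkling Beetle → Cactus Wren gives Cactus Wren level 3.
No species has a prey at level 3, so no species reaches level 4.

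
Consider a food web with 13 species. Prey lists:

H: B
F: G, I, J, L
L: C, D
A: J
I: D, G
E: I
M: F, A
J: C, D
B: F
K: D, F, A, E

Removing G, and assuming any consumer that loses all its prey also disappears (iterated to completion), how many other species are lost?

Remove G.
Every predator of it retains at least one other prey: I still has D; F still has I, J, L.
No consumer loses all prey, so no secondary extinctions occur.

0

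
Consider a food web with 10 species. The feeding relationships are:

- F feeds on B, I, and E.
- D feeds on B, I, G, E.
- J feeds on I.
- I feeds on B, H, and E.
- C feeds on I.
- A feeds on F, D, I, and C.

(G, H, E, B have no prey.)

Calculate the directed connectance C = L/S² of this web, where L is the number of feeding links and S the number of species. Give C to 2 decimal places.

The web has S = 10 species and L = 16 feeding links.
C = L / S² = 16 / 100 = 0.1600 ≈ 0.16.

C = 0.16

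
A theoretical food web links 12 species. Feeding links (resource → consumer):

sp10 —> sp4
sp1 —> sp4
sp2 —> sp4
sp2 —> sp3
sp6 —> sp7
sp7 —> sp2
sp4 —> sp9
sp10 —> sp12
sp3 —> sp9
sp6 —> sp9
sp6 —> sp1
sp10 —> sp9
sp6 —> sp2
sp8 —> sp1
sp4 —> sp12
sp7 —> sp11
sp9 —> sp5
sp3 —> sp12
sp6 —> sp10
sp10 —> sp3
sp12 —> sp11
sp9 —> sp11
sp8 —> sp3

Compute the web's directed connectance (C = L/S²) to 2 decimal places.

C = 0.16

The web has S = 12 species and L = 23 feeding links.
C = L / S² = 23 / 144 = 0.1597 ≈ 0.16.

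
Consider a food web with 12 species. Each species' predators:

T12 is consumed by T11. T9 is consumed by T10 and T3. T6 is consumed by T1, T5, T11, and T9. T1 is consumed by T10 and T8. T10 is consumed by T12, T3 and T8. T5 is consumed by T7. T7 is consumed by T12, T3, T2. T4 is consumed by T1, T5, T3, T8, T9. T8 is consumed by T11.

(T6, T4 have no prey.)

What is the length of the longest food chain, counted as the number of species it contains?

One longest chain: T6 → T5 → T7 → T12 → T11.
It has 5 species and 4 links.

5 species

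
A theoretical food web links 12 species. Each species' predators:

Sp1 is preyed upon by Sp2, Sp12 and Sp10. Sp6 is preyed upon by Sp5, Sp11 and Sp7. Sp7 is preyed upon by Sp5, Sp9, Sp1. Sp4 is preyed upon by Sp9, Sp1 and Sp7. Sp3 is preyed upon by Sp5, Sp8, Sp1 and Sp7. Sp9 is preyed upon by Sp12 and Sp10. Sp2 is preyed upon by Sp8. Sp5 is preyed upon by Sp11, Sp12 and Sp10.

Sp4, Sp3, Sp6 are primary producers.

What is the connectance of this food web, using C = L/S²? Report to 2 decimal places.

The web has S = 12 species and L = 22 feeding links.
C = L / S² = 22 / 144 = 0.1528 ≈ 0.15.

C = 0.15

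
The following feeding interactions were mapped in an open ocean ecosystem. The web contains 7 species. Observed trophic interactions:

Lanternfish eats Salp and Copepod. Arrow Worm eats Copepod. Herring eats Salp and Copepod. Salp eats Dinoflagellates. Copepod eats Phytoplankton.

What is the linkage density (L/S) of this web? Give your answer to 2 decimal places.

L/S = 1.00

There are L = 7 links among S = 7 species.
L/S = 7/7 = 1.0000 ≈ 1.00.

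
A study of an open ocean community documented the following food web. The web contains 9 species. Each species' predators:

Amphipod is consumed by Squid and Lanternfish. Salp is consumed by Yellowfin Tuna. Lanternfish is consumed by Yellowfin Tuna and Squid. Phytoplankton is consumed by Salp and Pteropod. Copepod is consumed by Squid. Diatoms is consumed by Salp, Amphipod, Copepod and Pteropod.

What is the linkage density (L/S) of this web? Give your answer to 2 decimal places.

There are L = 12 links among S = 9 species.
L/S = 12/9 = 1.3333 ≈ 1.33.

L/S = 1.33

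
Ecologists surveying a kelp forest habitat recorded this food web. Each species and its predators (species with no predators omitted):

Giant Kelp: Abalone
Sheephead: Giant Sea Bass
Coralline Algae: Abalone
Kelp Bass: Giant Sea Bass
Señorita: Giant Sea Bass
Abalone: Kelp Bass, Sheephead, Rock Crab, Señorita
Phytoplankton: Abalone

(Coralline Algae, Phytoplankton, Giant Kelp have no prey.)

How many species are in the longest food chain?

One longest chain: Coralline Algae → Abalone → Kelp Bass → Giant Sea Bass.
It has 4 species and 3 links.

4 species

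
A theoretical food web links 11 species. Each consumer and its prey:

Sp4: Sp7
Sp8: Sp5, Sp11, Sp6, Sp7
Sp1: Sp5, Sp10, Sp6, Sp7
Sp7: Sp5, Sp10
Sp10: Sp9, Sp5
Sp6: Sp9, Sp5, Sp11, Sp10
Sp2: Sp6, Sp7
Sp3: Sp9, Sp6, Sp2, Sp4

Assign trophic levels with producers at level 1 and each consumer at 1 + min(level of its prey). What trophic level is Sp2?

Sp9 is a producer → level 1.
Sp6 eats Sp9 → level 2.
Sp2 eats Sp6 → level 3.
No prey of Sp2 is below level 2, so 3 is the minimum.

Trophic level 3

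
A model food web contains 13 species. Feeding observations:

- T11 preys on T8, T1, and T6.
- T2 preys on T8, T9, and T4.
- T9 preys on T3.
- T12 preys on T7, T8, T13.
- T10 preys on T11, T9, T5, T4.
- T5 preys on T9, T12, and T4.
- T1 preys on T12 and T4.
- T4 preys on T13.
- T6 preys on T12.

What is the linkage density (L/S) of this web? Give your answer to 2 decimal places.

L/S = 1.62

There are L = 21 links among S = 13 species.
L/S = 21/13 = 1.6154 ≈ 1.62.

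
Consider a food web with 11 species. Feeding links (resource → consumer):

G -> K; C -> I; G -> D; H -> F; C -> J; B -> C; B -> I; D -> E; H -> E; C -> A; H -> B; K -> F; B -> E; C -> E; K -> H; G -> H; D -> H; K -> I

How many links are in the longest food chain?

5 links

One longest chain: G → D → H → B → C → I.
It has 6 species and 5 links.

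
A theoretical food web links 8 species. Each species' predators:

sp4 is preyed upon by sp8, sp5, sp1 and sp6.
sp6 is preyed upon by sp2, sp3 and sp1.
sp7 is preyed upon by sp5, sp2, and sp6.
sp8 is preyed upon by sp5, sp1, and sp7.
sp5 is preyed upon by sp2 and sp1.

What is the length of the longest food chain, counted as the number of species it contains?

5 species

One longest chain: sp4 → sp8 → sp7 → sp6 → sp3.
It has 5 species and 4 links.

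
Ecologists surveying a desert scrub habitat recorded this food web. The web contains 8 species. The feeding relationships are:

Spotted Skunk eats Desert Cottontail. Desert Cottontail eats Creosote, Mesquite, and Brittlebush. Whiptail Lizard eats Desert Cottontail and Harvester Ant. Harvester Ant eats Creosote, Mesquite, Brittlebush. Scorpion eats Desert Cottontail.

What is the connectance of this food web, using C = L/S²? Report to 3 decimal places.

The web has S = 8 species and L = 10 feeding links.
C = L / S² = 10 / 64 = 0.1562 ≈ 0.156.

C = 0.156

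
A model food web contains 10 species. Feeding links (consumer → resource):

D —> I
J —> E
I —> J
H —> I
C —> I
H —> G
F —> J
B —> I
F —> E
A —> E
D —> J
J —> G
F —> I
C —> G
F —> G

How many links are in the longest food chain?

One longest chain: G → J → I → B.
It has 4 species and 3 links.

3 links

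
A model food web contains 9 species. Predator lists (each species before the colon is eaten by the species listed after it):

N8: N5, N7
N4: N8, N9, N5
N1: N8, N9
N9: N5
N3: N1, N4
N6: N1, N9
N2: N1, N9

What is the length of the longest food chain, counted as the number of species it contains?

One longest chain: N3 → N1 → N8 → N5.
It has 4 species and 3 links.

4 species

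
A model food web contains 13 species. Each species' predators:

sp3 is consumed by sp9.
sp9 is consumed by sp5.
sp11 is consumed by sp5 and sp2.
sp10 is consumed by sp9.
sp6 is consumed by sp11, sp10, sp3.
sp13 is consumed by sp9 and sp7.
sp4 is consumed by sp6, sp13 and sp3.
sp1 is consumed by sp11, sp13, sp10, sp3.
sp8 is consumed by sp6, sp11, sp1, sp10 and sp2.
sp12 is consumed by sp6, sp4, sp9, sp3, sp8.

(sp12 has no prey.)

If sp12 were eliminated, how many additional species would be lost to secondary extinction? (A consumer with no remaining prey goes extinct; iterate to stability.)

Remove sp12.
Round 1: sp4 (all prey gone), sp8 (all prey gone) → extinct.
Round 2: sp6 (all prey gone), sp1 (all prey gone) → extinct.
Round 3: sp13 (all prey gone), sp11 (all prey gone), sp3 (all prey gone), sp10 (all prey gone) → extinct.
Round 4: sp2 (all prey gone), sp7 (all prey gone), sp9 (all prey gone) → extinct.
Round 5: sp5 (all prey gone) → extinct.
No further losses. Total secondary extinctions: 12.

12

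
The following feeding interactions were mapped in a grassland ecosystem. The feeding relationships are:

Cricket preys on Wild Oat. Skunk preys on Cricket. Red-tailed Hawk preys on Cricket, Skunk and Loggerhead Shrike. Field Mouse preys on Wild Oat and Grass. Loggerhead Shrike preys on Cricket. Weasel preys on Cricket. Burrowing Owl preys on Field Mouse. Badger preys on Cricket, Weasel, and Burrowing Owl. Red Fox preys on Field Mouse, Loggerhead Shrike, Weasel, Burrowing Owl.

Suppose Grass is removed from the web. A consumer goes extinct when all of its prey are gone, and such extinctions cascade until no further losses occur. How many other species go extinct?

0

Remove Grass.
Every predator of it retains at least one other prey: Field Mouse still has Wild Oat.
No consumer loses all prey, so no secondary extinctions occur.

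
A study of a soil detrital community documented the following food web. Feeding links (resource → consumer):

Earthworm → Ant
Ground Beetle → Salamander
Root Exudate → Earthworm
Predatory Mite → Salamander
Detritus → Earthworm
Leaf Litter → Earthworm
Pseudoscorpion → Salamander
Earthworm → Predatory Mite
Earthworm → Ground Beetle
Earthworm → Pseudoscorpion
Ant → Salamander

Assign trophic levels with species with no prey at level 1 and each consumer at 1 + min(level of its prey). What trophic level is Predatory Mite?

Leaf Litter has no prey (basal) → level 1.
Earthworm eats Leaf Litter → level 2.
Predatory Mite eats Earthworm → level 3.
No prey of Predatory Mite is below level 2, so 3 is the minimum.

Trophic level 3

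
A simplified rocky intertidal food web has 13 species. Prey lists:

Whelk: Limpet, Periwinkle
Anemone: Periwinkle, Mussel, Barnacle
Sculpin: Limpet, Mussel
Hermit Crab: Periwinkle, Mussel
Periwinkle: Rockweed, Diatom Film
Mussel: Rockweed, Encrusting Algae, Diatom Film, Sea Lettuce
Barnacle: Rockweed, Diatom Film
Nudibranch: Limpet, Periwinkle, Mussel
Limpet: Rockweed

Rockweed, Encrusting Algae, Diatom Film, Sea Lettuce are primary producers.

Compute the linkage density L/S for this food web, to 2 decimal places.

There are L = 21 links among S = 13 species.
L/S = 21/13 = 1.6154 ≈ 1.62.

L/S = 1.62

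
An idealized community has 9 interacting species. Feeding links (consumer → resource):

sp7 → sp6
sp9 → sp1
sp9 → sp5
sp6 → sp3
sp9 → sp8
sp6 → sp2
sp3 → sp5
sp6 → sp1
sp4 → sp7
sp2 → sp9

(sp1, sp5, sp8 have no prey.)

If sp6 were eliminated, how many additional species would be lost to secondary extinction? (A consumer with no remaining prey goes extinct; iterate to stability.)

Remove sp6.
Round 1: sp7 (all prey gone) → extinct.
Round 2: sp4 (all prey gone) → extinct.
No further losses. Total secondary extinctions: 2.

2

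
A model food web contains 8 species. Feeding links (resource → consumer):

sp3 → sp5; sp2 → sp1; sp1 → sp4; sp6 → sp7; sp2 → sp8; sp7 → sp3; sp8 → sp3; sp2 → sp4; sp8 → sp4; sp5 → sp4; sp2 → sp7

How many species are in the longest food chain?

5 species

One longest chain: sp2 → sp8 → sp3 → sp5 → sp4.
It has 5 species and 4 links.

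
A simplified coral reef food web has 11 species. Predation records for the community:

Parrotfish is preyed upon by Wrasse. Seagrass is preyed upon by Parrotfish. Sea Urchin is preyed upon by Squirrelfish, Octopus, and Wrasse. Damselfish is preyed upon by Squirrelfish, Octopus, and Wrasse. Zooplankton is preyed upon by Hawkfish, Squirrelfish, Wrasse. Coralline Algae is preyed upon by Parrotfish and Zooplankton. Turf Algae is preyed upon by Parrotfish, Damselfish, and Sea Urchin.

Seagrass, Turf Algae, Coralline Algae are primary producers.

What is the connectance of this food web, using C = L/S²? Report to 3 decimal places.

The web has S = 11 species and L = 16 feeding links.
C = L / S² = 16 / 121 = 0.1322 ≈ 0.132.

C = 0.132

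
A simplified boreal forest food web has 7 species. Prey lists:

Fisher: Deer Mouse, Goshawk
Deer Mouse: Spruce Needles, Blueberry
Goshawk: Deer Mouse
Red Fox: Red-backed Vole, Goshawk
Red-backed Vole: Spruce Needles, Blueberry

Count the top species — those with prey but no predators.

Top species (has prey, but nothing eats it): Fisher, Red Fox.
Count: 2.

2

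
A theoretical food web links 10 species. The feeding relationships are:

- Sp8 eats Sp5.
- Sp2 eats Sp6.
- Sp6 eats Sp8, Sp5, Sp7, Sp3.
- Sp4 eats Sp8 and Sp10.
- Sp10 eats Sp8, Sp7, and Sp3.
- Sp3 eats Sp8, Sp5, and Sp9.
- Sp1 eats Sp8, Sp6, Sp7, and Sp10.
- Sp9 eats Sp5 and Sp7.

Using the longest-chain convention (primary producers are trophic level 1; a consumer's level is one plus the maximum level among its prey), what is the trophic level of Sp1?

Trophic level 5

Sp5 is a producer → level 1.
Sp8 eats Sp5 → level 2.
Sp3 eats Sp8 (level 2); other prey at levels: Sp5 1, Sp9 2 → level 3.
Sp6 eats Sp3 (level 3); other prey at levels: Sp5 1, Sp7 1, Sp8 2 → level 4.
Sp1 eats Sp6 (level 4); other prey at levels: Sp7 1, Sp8 2, Sp10 4 → level 5.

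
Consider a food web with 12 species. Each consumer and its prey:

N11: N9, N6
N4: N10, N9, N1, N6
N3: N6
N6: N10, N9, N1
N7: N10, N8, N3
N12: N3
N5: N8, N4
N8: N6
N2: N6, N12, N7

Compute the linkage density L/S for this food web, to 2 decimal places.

L/S = 1.67

There are L = 20 links among S = 12 species.
L/S = 20/12 = 1.6667 ≈ 1.67.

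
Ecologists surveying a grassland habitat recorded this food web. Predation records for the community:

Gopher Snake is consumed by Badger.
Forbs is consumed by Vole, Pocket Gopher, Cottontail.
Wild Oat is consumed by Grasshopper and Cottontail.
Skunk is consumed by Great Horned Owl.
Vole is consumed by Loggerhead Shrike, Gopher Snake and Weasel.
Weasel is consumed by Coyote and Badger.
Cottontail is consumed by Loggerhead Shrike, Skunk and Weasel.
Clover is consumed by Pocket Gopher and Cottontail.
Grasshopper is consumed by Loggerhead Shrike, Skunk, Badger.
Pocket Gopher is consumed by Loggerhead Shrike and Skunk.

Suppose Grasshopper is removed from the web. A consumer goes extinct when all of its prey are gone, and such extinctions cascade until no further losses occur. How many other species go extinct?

Remove Grasshopper.
Every predator of it retains at least one other prey: Skunk still has Cottontail, Pocket Gopher; Loggerhead Shrike still has Cottontail, Vole, Pocket Gopher; Badger still has Weasel, Gopher Snake.
No consumer loses all prey, so no secondary extinctions occur.

0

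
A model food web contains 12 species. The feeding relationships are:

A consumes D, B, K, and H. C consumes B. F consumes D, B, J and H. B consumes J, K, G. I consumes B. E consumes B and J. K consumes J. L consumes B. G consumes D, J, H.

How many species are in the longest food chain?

4 species

One longest chain: J → K → B → C.
It has 4 species and 3 links.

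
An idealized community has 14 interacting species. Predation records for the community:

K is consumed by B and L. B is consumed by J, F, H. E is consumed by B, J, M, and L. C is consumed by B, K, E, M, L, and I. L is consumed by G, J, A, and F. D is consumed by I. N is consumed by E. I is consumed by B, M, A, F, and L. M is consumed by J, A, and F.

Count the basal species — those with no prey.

Basal species (no prey listed): D, N, C.
Count: 3.

3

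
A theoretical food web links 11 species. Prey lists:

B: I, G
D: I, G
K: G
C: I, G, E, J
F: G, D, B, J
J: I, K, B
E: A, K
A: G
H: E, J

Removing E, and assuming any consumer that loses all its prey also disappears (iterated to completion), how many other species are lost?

Remove E.
Every predator of it retains at least one other prey: C still has I, G, J; H still has J.
No consumer loses all prey, so no secondary extinctions occur.

0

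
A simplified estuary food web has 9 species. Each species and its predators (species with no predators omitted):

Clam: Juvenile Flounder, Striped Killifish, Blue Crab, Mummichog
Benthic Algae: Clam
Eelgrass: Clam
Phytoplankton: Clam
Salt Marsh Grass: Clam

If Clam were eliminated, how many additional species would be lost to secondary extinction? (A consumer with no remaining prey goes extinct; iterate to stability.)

Remove Clam.
Round 1: Juvenile Flounder (all prey gone), Striped Killifish (all prey gone), Blue Crab (all prey gone), Mummichog (all prey gone) → extinct.
No further losses. Total secondary extinctions: 4.

4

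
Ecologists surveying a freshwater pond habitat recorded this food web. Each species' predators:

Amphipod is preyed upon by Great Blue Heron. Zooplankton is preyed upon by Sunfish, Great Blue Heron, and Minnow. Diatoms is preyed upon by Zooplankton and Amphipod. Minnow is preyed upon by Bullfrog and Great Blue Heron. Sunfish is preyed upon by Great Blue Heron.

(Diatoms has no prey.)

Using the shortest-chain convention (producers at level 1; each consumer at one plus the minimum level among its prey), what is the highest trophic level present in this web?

4

Producers (level 1): Diatoms.
Following each consumer down to its lowest-level prey: Diatoms → Zooplankton → Minnow → Bullfrog (levels 1 through 4).
All prey of Bullfrog (Minnow 3) are at level 3 or above, so Bullfrog is at level 1 + 3 = 4.
Every consumer has at least one prey at level 3 or below, so none exceeds level 4.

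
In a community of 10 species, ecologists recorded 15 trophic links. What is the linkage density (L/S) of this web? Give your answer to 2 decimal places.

There are L = 15 links among S = 10 species.
L/S = 15/10 = 1.5000 ≈ 1.50.

L/S = 1.50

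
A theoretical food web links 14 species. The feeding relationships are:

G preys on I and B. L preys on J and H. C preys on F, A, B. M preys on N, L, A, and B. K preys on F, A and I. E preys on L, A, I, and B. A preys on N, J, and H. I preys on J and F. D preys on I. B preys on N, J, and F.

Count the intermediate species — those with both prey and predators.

Intermediate species (has both prey and predators): I, L, A, B.
Count: 4.

4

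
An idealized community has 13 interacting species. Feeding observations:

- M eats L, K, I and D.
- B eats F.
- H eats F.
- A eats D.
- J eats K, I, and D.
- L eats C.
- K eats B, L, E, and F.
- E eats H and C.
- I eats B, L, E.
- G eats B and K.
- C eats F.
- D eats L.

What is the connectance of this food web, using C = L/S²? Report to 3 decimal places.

C = 0.142

The web has S = 13 species and L = 24 feeding links.
C = L / S² = 24 / 169 = 0.1420 ≈ 0.142.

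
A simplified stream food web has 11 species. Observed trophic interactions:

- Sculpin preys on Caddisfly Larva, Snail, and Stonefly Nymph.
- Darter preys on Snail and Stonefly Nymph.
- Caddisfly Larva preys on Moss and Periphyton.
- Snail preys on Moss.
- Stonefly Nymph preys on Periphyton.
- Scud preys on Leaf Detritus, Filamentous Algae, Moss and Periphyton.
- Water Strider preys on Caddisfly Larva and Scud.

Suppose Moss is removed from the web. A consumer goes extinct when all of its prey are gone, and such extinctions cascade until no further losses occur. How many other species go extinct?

Remove Moss.
Round 1: Snail (all prey gone) → extinct.
No further losses. Total secondary extinctions: 1.

1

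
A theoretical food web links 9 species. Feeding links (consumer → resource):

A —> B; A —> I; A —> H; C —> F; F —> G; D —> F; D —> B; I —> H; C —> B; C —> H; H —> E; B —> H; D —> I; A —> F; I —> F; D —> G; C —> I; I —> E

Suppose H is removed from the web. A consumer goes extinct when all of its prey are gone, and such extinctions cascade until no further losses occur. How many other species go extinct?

1

Remove H.
Round 1: B (all prey gone) → extinct.
No further losses. Total secondary extinctions: 1.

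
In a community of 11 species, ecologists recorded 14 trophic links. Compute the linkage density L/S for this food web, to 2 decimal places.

There are L = 14 links among S = 11 species.
L/S = 14/11 = 1.2727 ≈ 1.27.

L/S = 1.27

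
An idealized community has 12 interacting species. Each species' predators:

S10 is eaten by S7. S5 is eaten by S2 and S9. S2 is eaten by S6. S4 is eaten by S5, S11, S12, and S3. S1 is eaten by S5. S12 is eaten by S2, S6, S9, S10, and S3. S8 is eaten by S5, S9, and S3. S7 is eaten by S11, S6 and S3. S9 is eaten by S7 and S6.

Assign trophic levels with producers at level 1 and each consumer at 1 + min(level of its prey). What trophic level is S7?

Trophic level 3

S8 is a producer → level 1.
S9 eats S8 → level 2.
S7 eats S9 → level 3.
No prey of S7 is below level 2, so 3 is the minimum.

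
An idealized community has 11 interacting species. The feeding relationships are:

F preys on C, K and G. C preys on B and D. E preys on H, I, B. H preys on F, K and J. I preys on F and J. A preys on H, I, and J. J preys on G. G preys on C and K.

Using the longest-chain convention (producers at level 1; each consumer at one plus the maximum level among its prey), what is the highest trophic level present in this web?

Producers (level 1): B, K, D.
B → C → G → J → H → A gives A level 6.
No species has a prey at level 6, so no species reaches level 7.

6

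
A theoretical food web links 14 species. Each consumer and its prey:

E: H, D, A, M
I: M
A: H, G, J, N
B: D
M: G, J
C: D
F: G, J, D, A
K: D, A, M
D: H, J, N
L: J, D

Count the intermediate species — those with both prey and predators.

3

Intermediate species (has both prey and predators): D, A, M.
Count: 3.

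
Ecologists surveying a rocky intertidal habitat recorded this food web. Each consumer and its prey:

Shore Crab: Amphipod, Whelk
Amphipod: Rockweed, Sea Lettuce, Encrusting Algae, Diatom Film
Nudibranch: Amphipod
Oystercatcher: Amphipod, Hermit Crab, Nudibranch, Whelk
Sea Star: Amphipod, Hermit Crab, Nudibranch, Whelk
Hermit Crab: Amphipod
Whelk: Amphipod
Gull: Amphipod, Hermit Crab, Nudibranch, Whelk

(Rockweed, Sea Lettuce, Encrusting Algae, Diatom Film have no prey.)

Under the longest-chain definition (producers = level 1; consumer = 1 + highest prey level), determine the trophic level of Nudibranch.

Rockweed is a producer → level 1.
Amphipod eats Rockweed (level 1); other prey at levels: Sea Lettuce 1, Encrusting Algae 1, Diatom Film 1 → level 2.
Nudibranch eats Amphipod → level 3.

Trophic level 3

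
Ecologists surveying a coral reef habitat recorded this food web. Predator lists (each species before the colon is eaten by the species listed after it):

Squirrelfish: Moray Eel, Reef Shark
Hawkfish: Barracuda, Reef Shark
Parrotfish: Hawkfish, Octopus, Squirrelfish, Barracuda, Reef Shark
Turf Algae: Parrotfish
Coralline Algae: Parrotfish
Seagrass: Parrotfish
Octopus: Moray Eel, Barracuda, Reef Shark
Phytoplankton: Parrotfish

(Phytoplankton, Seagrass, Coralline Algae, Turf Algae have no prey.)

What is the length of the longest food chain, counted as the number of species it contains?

4 species

One longest chain: Phytoplankton → Parrotfish → Octopus → Moray Eel.
It has 4 species and 3 links.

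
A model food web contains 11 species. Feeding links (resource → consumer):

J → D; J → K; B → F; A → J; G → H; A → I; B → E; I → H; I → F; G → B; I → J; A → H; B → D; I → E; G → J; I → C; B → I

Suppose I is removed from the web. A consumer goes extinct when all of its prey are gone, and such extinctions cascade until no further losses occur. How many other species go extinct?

1

Remove I.
Round 1: C (all prey gone) → extinct.
No further losses. Total secondary extinctions: 1.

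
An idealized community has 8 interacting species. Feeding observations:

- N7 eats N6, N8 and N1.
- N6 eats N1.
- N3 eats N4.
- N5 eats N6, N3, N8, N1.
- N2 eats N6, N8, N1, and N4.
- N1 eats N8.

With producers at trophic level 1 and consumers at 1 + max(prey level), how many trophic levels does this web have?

Producers (level 1): N4, N8.
N8 → N1 → N6 → N2 gives N2 level 4.
No species has a prey at level 4, so no species reaches level 5.

4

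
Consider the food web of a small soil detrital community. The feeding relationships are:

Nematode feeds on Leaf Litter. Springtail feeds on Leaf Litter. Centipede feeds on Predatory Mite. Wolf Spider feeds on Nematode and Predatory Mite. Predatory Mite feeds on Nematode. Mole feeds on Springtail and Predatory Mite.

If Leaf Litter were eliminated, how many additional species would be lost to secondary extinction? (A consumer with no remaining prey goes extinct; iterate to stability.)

Remove Leaf Litter.
Round 1: Springtail (all prey gone), Nematode (all prey gone) → extinct.
Round 2: Predatory Mite (all prey gone) → extinct.
Round 3: Wolf Spider (all prey gone), Mole (all prey gone), Centipede (all prey gone) → extinct.
No further losses. Total secondary extinctions: 6.

6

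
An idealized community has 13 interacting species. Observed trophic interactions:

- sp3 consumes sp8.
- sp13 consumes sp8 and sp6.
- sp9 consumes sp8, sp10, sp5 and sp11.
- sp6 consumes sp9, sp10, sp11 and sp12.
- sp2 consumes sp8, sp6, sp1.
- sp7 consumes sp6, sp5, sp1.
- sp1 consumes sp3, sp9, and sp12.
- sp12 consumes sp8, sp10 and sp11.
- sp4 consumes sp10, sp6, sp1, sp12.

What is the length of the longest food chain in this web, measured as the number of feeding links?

One longest chain: sp8 → sp9 → sp6 → sp2.
It has 4 species and 3 links.

3 links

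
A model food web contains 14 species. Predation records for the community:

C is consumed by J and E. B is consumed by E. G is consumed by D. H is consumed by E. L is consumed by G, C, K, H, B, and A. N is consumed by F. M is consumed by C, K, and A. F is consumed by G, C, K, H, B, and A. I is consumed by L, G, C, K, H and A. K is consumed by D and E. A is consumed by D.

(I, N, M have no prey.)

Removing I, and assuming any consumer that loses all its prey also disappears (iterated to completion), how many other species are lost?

1

Remove I.
Round 1: L (all prey gone) → extinct.
No further losses. Total secondary extinctions: 1.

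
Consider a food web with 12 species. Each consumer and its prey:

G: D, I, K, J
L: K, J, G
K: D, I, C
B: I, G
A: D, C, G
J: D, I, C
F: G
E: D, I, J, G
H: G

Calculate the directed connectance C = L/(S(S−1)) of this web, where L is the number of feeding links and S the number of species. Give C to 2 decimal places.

C = 0.18

The web has S = 12 species and L = 24 feeding links.
C = L / (S(S−1)) = 24 / 132 = 0.1818 ≈ 0.18.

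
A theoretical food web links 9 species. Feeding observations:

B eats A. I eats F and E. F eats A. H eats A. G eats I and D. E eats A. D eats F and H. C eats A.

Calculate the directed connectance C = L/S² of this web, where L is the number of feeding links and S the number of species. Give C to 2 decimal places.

The web has S = 9 species and L = 11 feeding links.
C = L / S² = 11 / 81 = 0.1358 ≈ 0.14.

C = 0.14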